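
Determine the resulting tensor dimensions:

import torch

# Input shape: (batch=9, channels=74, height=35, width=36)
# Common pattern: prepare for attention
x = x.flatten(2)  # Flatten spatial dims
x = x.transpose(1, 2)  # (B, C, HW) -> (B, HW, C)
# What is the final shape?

Input shape: (9, 74, 35, 36)
  -> after flatten(2): (9, 74, 1260)
Output shape: (9, 1260, 74)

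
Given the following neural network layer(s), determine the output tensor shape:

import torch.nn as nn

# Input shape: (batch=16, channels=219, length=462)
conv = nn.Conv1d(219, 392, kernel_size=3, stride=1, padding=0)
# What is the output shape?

Input shape: (16, 219, 462)
Output shape: (16, 392, 460)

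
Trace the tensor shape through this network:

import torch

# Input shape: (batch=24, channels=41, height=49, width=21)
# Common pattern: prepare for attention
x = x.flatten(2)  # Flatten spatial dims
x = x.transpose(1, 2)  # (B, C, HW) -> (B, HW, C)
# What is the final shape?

Input shape: (24, 41, 49, 21)
  -> after flatten(2): (24, 41, 1029)
Output shape: (24, 1029, 41)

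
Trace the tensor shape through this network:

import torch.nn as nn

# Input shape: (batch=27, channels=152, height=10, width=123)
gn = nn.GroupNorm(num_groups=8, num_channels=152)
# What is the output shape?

Input shape: (27, 152, 10, 123)
Output shape: (27, 152, 10, 123)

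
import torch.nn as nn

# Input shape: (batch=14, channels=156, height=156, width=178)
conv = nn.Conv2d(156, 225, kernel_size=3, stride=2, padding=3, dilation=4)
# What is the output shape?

Input shape: (14, 156, 156, 178)
Output shape: (14, 225, 77, 88)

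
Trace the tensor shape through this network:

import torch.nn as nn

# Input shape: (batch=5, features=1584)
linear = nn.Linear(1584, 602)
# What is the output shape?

Input shape: (5, 1584)
Output shape: (5, 602)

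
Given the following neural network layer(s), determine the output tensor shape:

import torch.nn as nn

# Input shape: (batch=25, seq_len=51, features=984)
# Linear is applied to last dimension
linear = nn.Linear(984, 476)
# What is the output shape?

Input shape: (25, 51, 984)
Output shape: (25, 51, 476)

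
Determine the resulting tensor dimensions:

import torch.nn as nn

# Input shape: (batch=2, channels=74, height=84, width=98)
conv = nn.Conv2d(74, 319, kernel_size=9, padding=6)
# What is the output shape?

Input shape: (2, 74, 84, 98)
Output shape: (2, 319, 88, 102)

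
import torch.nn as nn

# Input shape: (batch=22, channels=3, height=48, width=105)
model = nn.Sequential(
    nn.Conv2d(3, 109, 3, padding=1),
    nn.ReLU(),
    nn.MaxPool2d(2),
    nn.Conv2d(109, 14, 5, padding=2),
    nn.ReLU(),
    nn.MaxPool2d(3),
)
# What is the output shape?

Input shape: (22, 3, 48, 105)
  -> after first Conv2d: (22, 109, 48, 105)
  -> after first MaxPool2d: (22, 109, 24, 52)
  -> after second Conv2d: (22, 14, 24, 52)
Output shape: (22, 14, 8, 17)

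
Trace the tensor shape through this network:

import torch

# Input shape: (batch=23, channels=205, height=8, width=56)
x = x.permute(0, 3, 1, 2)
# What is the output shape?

Input shape: (23, 205, 8, 56)
Output shape: (23, 56, 205, 8)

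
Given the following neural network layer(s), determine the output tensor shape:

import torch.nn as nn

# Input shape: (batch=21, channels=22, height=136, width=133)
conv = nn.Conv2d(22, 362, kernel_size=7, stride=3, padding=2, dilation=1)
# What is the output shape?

Input shape: (21, 22, 136, 133)
Output shape: (21, 362, 45, 44)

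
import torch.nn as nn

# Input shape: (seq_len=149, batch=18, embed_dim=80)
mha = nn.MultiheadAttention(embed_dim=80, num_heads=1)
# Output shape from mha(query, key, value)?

Input shape: (149, 18, 80)
Output shape: (149, 18, 80)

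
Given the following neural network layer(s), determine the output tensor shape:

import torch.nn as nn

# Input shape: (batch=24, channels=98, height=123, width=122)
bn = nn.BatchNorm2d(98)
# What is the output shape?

Input shape: (24, 98, 123, 122)
Output shape: (24, 98, 123, 122)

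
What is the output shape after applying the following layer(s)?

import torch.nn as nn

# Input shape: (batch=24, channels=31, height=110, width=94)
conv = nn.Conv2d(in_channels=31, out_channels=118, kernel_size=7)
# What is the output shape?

Input shape: (24, 31, 110, 94)
Output shape: (24, 118, 104, 88)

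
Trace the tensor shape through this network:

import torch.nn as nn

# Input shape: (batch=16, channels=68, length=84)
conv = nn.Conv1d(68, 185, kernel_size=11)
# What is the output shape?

Input shape: (16, 68, 84)
Output shape: (16, 185, 74)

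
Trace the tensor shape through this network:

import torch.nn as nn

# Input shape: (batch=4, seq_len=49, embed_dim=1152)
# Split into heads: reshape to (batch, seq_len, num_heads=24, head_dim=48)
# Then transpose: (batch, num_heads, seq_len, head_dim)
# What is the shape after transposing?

Input shape: (4, 49, 1152)
  -> after reshape: (4, 49, 24, 48)
Output shape: (4, 24, 49, 48)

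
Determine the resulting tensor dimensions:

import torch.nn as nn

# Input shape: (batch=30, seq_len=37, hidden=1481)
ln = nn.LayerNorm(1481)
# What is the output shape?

Input shape: (30, 37, 1481)
Output shape: (30, 37, 1481)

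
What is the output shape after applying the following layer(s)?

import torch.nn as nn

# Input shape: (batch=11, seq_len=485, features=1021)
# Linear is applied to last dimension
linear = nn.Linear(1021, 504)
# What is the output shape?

Input shape: (11, 485, 1021)
Output shape: (11, 485, 504)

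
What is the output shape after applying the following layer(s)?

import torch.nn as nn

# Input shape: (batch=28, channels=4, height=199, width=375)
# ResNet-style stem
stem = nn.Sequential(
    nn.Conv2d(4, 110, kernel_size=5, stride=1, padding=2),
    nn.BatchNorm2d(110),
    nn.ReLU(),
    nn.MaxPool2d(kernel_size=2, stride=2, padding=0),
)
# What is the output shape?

Input shape: (28, 4, 199, 375)
  -> after Conv2d 5x5 stride=1: (28, 110, 199, 375)
Output shape: (28, 110, 99, 187)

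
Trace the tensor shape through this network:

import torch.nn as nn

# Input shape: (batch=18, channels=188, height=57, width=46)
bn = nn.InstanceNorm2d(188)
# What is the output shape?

Input shape: (18, 188, 57, 46)
Output shape: (18, 188, 57, 46)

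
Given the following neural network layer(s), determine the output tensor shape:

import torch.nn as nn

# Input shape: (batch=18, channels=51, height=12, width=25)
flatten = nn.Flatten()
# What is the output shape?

Input shape: (18, 51, 12, 25)
Output shape: (18, 15300)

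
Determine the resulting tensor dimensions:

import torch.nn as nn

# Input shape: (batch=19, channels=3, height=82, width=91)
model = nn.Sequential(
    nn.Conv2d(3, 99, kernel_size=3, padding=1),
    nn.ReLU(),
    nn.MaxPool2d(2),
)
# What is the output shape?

Input shape: (19, 3, 82, 91)
  -> after Conv2d: (19, 99, 82, 91)
  -> after ReLU: (19, 99, 82, 91)
Output shape: (19, 99, 41, 45)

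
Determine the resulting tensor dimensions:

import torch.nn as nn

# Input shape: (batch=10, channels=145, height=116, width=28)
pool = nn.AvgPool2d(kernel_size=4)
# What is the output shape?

Input shape: (10, 145, 116, 28)
Output shape: (10, 145, 29, 7)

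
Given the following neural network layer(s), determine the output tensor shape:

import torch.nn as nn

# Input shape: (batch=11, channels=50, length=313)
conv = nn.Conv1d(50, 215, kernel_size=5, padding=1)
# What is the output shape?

Input shape: (11, 50, 313)
Output shape: (11, 215, 311)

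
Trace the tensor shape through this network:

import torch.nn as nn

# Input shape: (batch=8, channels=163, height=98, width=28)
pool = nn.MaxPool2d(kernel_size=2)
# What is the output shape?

Input shape: (8, 163, 98, 28)
Output shape: (8, 163, 49, 14)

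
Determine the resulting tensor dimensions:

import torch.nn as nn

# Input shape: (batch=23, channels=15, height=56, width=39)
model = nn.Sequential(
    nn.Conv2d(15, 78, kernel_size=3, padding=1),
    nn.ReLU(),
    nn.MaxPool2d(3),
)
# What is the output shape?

Input shape: (23, 15, 56, 39)
  -> after Conv2d: (23, 78, 56, 39)
  -> after ReLU: (23, 78, 56, 39)
Output shape: (23, 78, 18, 13)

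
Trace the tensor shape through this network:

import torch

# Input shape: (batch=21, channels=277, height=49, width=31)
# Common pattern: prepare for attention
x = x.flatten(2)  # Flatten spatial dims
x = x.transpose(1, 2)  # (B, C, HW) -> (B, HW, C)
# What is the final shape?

Input shape: (21, 277, 49, 31)
  -> after flatten(2): (21, 277, 1519)
Output shape: (21, 1519, 277)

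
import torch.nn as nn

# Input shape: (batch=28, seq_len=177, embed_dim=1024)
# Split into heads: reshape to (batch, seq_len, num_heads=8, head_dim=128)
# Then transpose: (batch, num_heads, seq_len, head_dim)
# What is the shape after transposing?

Input shape: (28, 177, 1024)
  -> after reshape: (28, 177, 8, 128)
Output shape: (28, 8, 177, 128)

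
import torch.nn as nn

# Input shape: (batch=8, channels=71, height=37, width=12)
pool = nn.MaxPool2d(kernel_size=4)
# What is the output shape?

Input shape: (8, 71, 37, 12)
Output shape: (8, 71, 9, 3)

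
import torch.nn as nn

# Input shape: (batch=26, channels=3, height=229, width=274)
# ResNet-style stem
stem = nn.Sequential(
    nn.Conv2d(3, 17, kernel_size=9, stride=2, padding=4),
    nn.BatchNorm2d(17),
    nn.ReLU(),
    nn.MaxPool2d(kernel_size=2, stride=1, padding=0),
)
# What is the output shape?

Input shape: (26, 3, 229, 274)
  -> after Conv2d 9x9 stride=2: (26, 17, 115, 137)
Output shape: (26, 17, 114, 136)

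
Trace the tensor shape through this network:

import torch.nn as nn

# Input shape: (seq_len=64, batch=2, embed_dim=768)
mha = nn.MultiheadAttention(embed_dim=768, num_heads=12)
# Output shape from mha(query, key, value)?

Input shape: (64, 2, 768)
Output shape: (64, 2, 768)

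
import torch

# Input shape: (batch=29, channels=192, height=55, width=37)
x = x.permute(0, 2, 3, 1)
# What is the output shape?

Input shape: (29, 192, 55, 37)
Output shape: (29, 55, 37, 192)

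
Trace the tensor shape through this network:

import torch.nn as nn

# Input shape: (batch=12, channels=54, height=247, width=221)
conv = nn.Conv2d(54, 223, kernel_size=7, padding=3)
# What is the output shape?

Input shape: (12, 54, 247, 221)
Output shape: (12, 223, 247, 221)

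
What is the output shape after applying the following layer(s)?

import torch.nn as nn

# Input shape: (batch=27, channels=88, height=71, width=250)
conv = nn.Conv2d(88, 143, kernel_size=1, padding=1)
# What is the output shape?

Input shape: (27, 88, 71, 250)
Output shape: (27, 143, 73, 252)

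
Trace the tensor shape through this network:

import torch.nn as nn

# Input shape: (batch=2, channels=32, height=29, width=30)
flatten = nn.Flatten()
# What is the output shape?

Input shape: (2, 32, 29, 30)
Output shape: (2, 27840)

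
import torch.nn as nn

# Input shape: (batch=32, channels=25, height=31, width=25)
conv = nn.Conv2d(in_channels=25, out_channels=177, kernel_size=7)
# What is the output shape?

Input shape: (32, 25, 31, 25)
Output shape: (32, 177, 25, 19)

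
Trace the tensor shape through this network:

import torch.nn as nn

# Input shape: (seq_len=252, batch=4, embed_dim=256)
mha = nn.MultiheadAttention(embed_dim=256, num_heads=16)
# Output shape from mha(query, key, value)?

Input shape: (252, 4, 256)
Output shape: (252, 4, 256)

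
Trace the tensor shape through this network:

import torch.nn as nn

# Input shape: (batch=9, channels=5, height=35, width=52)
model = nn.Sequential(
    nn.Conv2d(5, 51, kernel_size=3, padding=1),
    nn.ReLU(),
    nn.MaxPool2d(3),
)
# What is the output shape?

Input shape: (9, 5, 35, 52)
  -> after Conv2d: (9, 51, 35, 52)
  -> after ReLU: (9, 51, 35, 52)
Output shape: (9, 51, 11, 17)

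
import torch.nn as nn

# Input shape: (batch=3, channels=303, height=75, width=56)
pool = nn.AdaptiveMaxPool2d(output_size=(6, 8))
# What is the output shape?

Input shape: (3, 303, 75, 56)
Output shape: (3, 303, 6, 8)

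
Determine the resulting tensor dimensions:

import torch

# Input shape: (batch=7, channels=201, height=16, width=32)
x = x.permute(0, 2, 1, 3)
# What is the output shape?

Input shape: (7, 201, 16, 32)
Output shape: (7, 16, 201, 32)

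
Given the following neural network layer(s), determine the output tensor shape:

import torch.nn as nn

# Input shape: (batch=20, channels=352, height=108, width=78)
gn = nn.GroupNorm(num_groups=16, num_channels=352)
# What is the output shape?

Input shape: (20, 352, 108, 78)
Output shape: (20, 352, 108, 78)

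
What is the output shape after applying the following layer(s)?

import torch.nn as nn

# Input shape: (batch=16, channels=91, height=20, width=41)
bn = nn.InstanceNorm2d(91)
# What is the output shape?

Input shape: (16, 91, 20, 41)
Output shape: (16, 91, 20, 41)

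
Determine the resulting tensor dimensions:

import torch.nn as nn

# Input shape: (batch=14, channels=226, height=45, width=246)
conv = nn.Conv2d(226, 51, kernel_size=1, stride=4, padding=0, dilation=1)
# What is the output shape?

Input shape: (14, 226, 45, 246)
Output shape: (14, 51, 12, 62)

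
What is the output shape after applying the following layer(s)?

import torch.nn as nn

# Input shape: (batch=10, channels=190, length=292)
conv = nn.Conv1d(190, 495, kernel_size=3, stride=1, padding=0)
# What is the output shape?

Input shape: (10, 190, 292)
Output shape: (10, 495, 290)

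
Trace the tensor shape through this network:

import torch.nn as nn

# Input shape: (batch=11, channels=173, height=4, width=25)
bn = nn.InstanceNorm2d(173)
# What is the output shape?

Input shape: (11, 173, 4, 25)
Output shape: (11, 173, 4, 25)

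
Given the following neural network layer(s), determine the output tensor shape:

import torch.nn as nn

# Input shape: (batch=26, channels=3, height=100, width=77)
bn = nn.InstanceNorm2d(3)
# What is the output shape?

Input shape: (26, 3, 100, 77)
Output shape: (26, 3, 100, 77)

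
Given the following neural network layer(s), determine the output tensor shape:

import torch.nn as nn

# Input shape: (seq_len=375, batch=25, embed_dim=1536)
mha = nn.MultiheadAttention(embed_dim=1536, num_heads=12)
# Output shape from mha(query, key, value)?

Input shape: (375, 25, 1536)
Output shape: (375, 25, 1536)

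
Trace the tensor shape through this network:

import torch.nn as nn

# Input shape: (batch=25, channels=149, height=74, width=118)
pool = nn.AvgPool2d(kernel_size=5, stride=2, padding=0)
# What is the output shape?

Input shape: (25, 149, 74, 118)
Output shape: (25, 149, 35, 57)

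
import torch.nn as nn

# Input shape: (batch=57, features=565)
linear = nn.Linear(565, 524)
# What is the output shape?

Input shape: (57, 565)
Output shape: (57, 524)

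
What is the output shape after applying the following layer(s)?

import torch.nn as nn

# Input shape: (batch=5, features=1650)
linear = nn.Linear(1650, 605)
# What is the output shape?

Input shape: (5, 1650)
Output shape: (5, 605)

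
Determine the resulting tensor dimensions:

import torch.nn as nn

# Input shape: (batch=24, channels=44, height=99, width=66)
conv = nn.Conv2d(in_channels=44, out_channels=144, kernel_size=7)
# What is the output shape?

Input shape: (24, 44, 99, 66)
Output shape: (24, 144, 93, 60)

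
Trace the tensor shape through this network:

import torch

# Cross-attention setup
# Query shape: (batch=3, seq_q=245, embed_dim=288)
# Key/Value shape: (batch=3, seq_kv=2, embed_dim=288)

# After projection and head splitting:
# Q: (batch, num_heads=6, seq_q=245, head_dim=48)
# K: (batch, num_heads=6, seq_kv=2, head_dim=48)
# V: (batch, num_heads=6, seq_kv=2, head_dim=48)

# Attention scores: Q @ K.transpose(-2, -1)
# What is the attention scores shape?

Input shape: (3, 245, 288)
Output shape: (3, 6, 245, 2)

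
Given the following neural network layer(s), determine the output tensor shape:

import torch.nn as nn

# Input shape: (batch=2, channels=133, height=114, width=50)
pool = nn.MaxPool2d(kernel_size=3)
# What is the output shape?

Input shape: (2, 133, 114, 50)
Output shape: (2, 133, 38, 16)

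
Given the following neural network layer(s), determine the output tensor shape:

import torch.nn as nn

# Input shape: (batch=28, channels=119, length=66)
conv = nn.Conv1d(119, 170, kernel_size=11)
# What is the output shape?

Input shape: (28, 119, 66)
Output shape: (28, 170, 56)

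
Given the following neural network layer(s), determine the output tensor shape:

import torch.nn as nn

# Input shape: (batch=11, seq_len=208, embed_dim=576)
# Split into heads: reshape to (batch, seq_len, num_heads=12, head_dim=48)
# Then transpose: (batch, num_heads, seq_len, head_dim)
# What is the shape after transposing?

Input shape: (11, 208, 576)
  -> after reshape: (11, 208, 12, 48)
Output shape: (11, 12, 208, 48)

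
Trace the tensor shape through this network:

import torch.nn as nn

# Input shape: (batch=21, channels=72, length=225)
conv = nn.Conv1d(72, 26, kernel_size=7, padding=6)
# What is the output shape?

Input shape: (21, 72, 225)
Output shape: (21, 26, 231)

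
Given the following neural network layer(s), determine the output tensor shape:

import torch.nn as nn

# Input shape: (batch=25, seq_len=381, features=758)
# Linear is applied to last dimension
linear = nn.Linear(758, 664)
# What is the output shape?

Input shape: (25, 381, 758)
Output shape: (25, 381, 664)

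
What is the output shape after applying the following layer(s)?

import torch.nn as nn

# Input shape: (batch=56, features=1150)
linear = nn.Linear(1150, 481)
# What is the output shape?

Input shape: (56, 1150)
Output shape: (56, 481)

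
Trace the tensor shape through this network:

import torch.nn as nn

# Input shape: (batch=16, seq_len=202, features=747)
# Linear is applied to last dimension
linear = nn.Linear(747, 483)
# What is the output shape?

Input shape: (16, 202, 747)
Output shape: (16, 202, 483)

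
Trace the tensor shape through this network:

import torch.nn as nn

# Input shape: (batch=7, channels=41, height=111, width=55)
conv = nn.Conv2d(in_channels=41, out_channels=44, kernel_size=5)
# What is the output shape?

Input shape: (7, 41, 111, 55)
Output shape: (7, 44, 107, 51)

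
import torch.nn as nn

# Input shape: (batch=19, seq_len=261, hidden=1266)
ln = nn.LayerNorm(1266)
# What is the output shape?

Input shape: (19, 261, 1266)
Output shape: (19, 261, 1266)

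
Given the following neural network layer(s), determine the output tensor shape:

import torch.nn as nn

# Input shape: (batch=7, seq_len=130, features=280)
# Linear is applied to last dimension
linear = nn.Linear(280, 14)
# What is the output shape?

Input shape: (7, 130, 280)
Output shape: (7, 130, 14)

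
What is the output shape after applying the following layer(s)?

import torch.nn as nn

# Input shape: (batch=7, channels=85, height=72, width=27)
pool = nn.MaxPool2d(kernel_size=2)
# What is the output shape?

Input shape: (7, 85, 72, 27)
Output shape: (7, 85, 36, 13)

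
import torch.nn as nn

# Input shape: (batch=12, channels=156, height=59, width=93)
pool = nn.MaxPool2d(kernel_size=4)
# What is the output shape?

Input shape: (12, 156, 59, 93)
Output shape: (12, 156, 14, 23)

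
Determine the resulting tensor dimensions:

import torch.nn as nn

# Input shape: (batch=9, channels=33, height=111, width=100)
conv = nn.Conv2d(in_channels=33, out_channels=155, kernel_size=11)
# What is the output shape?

Input shape: (9, 33, 111, 100)
Output shape: (9, 155, 101, 90)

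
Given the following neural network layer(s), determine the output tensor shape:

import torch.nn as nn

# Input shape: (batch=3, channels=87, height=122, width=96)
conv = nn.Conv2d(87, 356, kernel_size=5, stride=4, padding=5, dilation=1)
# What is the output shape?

Input shape: (3, 87, 122, 96)
Output shape: (3, 356, 32, 26)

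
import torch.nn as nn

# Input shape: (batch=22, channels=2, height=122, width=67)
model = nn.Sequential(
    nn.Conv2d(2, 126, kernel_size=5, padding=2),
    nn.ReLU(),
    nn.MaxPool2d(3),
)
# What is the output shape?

Input shape: (22, 2, 122, 67)
  -> after Conv2d: (22, 126, 122, 67)
  -> after ReLU: (22, 126, 122, 67)
Output shape: (22, 126, 40, 22)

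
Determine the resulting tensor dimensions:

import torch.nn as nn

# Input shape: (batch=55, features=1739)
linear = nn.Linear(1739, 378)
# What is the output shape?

Input shape: (55, 1739)
Output shape: (55, 378)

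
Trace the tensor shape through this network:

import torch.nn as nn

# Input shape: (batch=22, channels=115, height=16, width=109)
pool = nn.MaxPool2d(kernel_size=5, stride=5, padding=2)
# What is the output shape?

Input shape: (22, 115, 16, 109)
Output shape: (22, 115, 4, 22)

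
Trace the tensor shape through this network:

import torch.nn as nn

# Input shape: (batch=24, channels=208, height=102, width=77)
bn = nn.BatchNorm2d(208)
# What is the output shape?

Input shape: (24, 208, 102, 77)
Output shape: (24, 208, 102, 77)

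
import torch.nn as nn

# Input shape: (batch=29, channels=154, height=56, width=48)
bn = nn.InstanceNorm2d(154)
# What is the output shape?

Input shape: (29, 154, 56, 48)
Output shape: (29, 154, 56, 48)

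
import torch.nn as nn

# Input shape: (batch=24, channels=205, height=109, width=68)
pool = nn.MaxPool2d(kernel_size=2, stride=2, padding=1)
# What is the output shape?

Input shape: (24, 205, 109, 68)
Output shape: (24, 205, 55, 35)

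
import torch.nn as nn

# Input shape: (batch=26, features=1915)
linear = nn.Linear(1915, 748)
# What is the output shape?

Input shape: (26, 1915)
Output shape: (26, 748)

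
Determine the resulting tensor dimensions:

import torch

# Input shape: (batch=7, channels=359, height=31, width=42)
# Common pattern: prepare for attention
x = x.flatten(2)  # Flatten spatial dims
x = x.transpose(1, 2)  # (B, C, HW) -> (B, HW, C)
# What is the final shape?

Input shape: (7, 359, 31, 42)
  -> after flatten(2): (7, 359, 1302)
Output shape: (7, 1302, 359)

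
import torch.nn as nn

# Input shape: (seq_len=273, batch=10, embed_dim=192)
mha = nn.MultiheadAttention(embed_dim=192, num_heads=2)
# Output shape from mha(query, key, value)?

Input shape: (273, 10, 192)
Output shape: (273, 10, 192)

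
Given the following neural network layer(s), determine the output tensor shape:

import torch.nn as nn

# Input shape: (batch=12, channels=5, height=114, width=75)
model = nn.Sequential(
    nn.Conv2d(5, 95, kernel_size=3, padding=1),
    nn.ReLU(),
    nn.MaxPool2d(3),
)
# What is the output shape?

Input shape: (12, 5, 114, 75)
  -> after Conv2d: (12, 95, 114, 75)
  -> after ReLU: (12, 95, 114, 75)
Output shape: (12, 95, 38, 25)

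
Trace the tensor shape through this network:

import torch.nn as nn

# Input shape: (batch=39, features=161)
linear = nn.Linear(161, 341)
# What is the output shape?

Input shape: (39, 161)
Output shape: (39, 341)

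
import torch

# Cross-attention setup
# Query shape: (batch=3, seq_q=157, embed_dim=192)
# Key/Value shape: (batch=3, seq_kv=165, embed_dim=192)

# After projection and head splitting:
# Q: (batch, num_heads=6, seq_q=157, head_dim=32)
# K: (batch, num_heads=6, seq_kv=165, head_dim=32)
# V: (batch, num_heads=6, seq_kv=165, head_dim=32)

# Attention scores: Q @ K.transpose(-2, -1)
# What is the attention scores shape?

Input shape: (3, 157, 192)
Output shape: (3, 6, 157, 165)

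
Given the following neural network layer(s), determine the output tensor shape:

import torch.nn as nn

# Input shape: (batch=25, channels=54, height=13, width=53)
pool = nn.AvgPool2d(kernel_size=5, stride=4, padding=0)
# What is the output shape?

Input shape: (25, 54, 13, 53)
Output shape: (25, 54, 3, 13)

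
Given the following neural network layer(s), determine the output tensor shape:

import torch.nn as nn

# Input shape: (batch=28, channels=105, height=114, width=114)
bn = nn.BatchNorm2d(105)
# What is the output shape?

Input shape: (28, 105, 114, 114)
Output shape: (28, 105, 114, 114)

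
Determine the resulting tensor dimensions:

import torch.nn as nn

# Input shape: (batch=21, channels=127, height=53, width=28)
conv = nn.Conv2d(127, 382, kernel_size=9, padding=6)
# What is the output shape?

Input shape: (21, 127, 53, 28)
Output shape: (21, 382, 57, 32)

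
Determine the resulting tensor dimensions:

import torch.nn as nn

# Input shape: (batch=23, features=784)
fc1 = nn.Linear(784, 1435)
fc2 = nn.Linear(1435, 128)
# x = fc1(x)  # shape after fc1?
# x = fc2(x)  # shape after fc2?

Input shape: (23, 784)
  -> after fc1: (23, 1435)
Output shape: (23, 128)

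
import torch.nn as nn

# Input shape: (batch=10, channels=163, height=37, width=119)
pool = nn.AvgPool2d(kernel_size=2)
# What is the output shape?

Input shape: (10, 163, 37, 119)
Output shape: (10, 163, 18, 59)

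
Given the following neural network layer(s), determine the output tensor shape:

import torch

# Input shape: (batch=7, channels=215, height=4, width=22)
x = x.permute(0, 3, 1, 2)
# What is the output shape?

Input shape: (7, 215, 4, 22)
Output shape: (7, 22, 215, 4)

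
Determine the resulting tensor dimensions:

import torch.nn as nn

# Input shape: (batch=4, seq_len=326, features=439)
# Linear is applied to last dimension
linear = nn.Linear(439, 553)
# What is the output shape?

Input shape: (4, 326, 439)
Output shape: (4, 326, 553)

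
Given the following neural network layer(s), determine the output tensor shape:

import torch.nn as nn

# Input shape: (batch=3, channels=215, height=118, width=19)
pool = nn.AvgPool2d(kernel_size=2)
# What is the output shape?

Input shape: (3, 215, 118, 19)
Output shape: (3, 215, 59, 9)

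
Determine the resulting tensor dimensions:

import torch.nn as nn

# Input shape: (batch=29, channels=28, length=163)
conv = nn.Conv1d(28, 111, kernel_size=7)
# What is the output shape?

Input shape: (29, 28, 163)
Output shape: (29, 111, 157)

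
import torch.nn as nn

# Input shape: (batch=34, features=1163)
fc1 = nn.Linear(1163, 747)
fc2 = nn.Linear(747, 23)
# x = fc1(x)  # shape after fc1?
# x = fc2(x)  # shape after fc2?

Input shape: (34, 1163)
  -> after fc1: (34, 747)
Output shape: (34, 23)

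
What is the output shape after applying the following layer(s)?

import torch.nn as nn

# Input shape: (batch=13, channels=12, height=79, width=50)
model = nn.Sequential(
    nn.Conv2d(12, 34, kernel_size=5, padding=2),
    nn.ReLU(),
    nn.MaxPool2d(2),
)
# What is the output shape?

Input shape: (13, 12, 79, 50)
  -> after Conv2d: (13, 34, 79, 50)
  -> after ReLU: (13, 34, 79, 50)
Output shape: (13, 34, 39, 25)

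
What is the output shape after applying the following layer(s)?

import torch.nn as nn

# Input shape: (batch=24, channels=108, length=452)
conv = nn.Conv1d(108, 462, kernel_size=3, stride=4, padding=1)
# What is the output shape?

Input shape: (24, 108, 452)
Output shape: (24, 462, 113)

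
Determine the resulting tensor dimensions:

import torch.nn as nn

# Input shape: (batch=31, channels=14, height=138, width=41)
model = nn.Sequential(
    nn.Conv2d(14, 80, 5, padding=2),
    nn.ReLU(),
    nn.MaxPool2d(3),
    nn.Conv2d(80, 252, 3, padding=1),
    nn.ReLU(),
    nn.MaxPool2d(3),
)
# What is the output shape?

Input shape: (31, 14, 138, 41)
  -> after first Conv2d: (31, 80, 138, 41)
  -> after first MaxPool2d: (31, 80, 46, 13)
  -> after second Conv2d: (31, 252, 46, 13)
Output shape: (31, 252, 15, 4)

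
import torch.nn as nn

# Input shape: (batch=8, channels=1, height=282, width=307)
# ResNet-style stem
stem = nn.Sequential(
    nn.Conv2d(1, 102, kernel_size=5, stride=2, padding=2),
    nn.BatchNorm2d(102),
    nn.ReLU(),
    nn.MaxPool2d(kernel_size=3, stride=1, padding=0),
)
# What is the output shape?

Input shape: (8, 1, 282, 307)
  -> after Conv2d 5x5 stride=2: (8, 102, 141, 154)
Output shape: (8, 102, 139, 152)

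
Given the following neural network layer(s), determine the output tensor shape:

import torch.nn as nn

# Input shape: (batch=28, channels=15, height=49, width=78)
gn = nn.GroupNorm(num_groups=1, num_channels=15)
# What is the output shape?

Input shape: (28, 15, 49, 78)
Output shape: (28, 15, 49, 78)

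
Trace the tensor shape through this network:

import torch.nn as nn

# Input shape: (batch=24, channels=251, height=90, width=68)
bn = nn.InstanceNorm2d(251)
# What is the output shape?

Input shape: (24, 251, 90, 68)
Output shape: (24, 251, 90, 68)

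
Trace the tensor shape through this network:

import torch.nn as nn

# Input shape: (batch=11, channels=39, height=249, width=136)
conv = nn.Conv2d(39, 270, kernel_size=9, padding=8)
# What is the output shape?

Input shape: (11, 39, 249, 136)
Output shape: (11, 270, 257, 144)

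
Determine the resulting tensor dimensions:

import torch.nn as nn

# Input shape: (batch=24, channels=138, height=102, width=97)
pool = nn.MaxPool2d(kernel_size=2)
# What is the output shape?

Input shape: (24, 138, 102, 97)
Output shape: (24, 138, 51, 48)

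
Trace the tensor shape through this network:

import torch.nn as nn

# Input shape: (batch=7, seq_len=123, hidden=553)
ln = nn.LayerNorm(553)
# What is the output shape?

Input shape: (7, 123, 553)
Output shape: (7, 123, 553)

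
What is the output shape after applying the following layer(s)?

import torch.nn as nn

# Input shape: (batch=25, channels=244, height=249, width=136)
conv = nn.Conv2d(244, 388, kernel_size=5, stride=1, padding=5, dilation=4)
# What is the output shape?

Input shape: (25, 244, 249, 136)
Output shape: (25, 388, 243, 130)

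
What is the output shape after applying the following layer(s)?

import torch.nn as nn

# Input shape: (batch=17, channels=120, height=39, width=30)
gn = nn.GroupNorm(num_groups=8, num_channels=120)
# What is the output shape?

Input shape: (17, 120, 39, 30)
Output shape: (17, 120, 39, 30)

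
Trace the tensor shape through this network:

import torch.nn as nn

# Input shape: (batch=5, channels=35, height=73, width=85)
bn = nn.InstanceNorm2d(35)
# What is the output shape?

Input shape: (5, 35, 73, 85)
Output shape: (5, 35, 73, 85)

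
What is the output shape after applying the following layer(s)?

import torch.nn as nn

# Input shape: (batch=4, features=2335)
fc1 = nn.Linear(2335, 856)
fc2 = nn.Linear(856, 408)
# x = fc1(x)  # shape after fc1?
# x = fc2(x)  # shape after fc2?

Input shape: (4, 2335)
  -> after fc1: (4, 856)
Output shape: (4, 408)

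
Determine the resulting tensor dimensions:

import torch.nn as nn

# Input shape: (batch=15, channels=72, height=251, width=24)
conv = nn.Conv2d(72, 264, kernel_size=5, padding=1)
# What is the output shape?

Input shape: (15, 72, 251, 24)
Output shape: (15, 264, 249, 22)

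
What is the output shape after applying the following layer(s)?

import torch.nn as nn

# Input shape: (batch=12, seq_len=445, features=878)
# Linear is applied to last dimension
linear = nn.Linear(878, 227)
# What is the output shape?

Input shape: (12, 445, 878)
Output shape: (12, 445, 227)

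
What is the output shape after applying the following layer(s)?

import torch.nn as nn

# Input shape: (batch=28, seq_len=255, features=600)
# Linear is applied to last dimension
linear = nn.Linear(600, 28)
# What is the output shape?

Input shape: (28, 255, 600)
Output shape: (28, 255, 28)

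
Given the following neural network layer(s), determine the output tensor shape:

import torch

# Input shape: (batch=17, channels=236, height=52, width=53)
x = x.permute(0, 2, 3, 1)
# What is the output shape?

Input shape: (17, 236, 52, 53)
Output shape: (17, 52, 53, 236)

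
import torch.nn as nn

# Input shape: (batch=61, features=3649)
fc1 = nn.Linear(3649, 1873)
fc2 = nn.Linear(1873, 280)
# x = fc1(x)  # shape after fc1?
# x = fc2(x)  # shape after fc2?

Input shape: (61, 3649)
  -> after fc1: (61, 1873)
Output shape: (61, 280)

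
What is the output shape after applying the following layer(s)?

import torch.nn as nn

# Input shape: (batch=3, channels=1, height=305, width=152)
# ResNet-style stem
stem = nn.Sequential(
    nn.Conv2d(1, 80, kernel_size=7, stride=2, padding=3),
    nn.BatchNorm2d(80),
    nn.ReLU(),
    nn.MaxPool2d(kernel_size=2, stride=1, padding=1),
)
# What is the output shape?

Input shape: (3, 1, 305, 152)
  -> after Conv2d 7x7 stride=2: (3, 80, 153, 76)
Output shape: (3, 80, 154, 77)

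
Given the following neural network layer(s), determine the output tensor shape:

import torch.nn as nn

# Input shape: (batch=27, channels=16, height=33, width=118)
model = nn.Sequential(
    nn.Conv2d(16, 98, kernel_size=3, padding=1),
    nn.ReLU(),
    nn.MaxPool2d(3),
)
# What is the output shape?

Input shape: (27, 16, 33, 118)
  -> after Conv2d: (27, 98, 33, 118)
  -> after ReLU: (27, 98, 33, 118)
Output shape: (27, 98, 11, 39)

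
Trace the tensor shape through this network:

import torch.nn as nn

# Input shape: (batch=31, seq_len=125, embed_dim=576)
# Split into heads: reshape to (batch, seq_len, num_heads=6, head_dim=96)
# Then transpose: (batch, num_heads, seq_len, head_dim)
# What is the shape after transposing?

Input shape: (31, 125, 576)
  -> after reshape: (31, 125, 6, 96)
Output shape: (31, 6, 125, 96)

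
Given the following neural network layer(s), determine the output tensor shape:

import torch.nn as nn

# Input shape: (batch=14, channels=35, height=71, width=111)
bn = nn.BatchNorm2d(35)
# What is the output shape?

Input shape: (14, 35, 71, 111)
Output shape: (14, 35, 71, 111)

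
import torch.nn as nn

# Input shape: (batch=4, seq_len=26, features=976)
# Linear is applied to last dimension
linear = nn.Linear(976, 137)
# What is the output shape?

Input shape: (4, 26, 976)
Output shape: (4, 26, 137)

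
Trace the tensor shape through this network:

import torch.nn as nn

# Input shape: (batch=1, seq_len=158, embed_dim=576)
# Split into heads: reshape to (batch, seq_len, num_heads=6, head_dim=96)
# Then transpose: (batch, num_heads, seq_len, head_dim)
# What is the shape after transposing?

Input shape: (1, 158, 576)
  -> after reshape: (1, 158, 6, 96)
Output shape: (1, 6, 158, 96)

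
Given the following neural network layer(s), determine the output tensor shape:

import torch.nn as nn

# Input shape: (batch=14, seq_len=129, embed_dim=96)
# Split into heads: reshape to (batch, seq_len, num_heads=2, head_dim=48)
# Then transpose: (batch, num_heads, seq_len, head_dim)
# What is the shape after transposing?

Input shape: (14, 129, 96)
  -> after reshape: (14, 129, 2, 48)
Output shape: (14, 2, 129, 48)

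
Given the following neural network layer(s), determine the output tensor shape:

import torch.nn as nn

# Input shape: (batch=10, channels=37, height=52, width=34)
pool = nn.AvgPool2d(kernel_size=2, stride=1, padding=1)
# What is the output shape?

Input shape: (10, 37, 52, 34)
Output shape: (10, 37, 53, 35)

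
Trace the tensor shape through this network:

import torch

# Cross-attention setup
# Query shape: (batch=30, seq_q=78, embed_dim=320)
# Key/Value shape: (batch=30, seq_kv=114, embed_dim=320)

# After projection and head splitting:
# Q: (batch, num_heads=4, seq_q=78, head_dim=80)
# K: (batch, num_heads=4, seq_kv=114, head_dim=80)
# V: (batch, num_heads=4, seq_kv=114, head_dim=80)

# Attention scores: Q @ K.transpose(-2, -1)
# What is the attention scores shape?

Input shape: (30, 78, 320)
Output shape: (30, 4, 78, 114)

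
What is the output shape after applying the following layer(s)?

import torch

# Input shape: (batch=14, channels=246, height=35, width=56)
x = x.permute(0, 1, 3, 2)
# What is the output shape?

Input shape: (14, 246, 35, 56)
Output shape: (14, 246, 56, 35)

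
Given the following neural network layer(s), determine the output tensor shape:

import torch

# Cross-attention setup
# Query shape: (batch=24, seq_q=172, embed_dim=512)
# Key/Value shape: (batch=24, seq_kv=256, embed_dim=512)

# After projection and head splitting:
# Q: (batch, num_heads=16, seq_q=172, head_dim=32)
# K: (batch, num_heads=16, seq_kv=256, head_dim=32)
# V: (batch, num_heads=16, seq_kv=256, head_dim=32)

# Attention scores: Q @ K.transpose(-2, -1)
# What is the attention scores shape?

Input shape: (24, 172, 512)
Output shape: (24, 16, 172, 256)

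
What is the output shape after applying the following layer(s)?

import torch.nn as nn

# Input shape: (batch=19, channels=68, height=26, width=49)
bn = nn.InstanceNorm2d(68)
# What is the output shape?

Input shape: (19, 68, 26, 49)
Output shape: (19, 68, 26, 49)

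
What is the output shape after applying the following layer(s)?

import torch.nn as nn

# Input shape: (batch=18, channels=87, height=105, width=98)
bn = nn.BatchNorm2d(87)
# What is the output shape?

Input shape: (18, 87, 105, 98)
Output shape: (18, 87, 105, 98)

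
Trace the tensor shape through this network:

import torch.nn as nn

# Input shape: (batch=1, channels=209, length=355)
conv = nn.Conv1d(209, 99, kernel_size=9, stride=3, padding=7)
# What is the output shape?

Input shape: (1, 209, 355)
Output shape: (1, 99, 121)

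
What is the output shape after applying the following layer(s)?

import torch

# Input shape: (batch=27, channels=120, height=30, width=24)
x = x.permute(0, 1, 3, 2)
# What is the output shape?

Input shape: (27, 120, 30, 24)
Output shape: (27, 120, 24, 30)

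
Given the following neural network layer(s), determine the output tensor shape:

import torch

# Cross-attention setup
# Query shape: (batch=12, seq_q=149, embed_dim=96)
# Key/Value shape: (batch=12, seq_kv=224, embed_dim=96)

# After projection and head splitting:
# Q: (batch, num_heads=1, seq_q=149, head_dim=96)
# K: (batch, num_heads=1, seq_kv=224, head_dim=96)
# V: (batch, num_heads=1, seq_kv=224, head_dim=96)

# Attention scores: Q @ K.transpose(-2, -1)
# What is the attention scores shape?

Input shape: (12, 149, 96)
Output shape: (12, 1, 149, 224)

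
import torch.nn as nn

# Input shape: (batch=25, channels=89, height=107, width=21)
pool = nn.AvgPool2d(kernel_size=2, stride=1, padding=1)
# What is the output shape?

Input shape: (25, 89, 107, 21)
Output shape: (25, 89, 108, 22)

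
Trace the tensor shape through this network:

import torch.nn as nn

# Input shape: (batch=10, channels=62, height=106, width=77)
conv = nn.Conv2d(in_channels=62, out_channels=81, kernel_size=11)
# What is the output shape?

Input shape: (10, 62, 106, 77)
Output shape: (10, 81, 96, 67)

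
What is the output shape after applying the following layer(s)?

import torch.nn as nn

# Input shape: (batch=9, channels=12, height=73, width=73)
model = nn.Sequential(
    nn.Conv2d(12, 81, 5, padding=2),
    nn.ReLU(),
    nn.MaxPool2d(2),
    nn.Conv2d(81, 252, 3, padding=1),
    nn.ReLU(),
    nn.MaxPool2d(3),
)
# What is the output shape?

Input shape: (9, 12, 73, 73)
  -> after first Conv2d: (9, 81, 73, 73)
  -> after first MaxPool2d: (9, 81, 36, 36)
  -> after second Conv2d: (9, 252, 36, 36)
Output shape: (9, 252, 12, 12)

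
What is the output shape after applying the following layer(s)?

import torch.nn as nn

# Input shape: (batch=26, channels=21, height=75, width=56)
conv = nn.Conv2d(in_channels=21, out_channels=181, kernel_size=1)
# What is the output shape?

Input shape: (26, 21, 75, 56)
Output shape: (26, 181, 75, 56)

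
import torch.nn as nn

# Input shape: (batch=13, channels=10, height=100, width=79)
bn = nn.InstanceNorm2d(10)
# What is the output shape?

Input shape: (13, 10, 100, 79)
Output shape: (13, 10, 100, 79)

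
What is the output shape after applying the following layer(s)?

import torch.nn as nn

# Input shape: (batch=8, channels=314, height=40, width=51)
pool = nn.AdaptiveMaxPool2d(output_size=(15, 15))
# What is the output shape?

Input shape: (8, 314, 40, 51)
Output shape: (8, 314, 15, 15)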